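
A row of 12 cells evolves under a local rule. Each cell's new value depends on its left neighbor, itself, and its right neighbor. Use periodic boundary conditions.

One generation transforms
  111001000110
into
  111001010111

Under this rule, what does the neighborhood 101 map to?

At position 11 the neighborhood is 101; the next row has 1 there.

1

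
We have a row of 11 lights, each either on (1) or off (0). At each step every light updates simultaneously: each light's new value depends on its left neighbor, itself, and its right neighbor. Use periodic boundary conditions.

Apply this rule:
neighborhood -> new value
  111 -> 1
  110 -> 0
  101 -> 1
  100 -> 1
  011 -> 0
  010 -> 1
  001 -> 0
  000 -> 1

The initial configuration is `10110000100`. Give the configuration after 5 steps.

01101100111

11001110110
00100101001
10110111101
01001011010
01101100111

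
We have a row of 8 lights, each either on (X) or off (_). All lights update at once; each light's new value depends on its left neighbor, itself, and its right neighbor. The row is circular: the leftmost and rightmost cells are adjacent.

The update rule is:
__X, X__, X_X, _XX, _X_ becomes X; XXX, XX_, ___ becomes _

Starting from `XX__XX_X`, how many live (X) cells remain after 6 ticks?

tick 1: __XXX_XX
tick 2: XXX__XX_
tick 3: X__XXX_X
tick 4: _XXX__XX
tick 5: XX__XXX_
tick 6: X_XXX__X
count of X: 5

5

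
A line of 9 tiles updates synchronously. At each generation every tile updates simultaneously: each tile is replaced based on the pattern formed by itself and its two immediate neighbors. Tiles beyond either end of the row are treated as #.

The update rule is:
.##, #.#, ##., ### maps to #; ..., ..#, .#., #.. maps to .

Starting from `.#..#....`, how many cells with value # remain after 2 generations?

#........
#........
count of #: 1

1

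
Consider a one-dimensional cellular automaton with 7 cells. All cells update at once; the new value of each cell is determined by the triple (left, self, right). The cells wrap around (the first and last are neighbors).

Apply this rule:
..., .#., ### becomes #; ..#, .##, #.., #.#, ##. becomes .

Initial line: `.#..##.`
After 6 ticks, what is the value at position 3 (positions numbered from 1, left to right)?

.

tick 1: .#.....
tick 2: .#.####
tick 3: .#..##.  (repeats tick 0; period 3)
tick 6: .#..##.
position 3 holds .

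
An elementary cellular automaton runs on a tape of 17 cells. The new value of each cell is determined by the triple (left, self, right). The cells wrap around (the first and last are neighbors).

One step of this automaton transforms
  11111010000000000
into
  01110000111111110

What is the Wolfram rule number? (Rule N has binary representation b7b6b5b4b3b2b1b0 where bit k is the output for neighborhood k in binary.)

position 1: 111 → 1  (bit 7 = 1)
position 4: 110 → 0  (bit 6 = 0)
position 5: 101 → 0  (bit 5 = 0)
position 7: 100 → 0  (bit 4 = 0)
position 0: 011 → 0  (bit 3 = 0)
position 6: 010 → 0  (bit 2 = 0)
position 16: 001 → 0  (bit 1 = 0)
position 8: 000 → 1  (bit 0 = 1)
bits b7..b0 = 10000001 = 129

129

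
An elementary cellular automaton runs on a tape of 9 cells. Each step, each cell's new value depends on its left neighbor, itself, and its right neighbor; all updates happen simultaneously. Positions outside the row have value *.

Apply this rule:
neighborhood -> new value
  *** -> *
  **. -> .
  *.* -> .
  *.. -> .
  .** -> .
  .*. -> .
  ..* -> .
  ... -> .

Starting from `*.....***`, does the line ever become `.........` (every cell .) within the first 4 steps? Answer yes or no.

yes

.......**
........*
.........
all cells are . at step 3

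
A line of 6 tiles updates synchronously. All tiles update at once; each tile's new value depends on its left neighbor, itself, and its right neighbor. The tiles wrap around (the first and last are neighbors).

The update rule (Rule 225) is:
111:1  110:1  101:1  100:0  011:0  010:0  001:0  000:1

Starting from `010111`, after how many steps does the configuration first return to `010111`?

101011
110101
111010
011101
101110
010111

6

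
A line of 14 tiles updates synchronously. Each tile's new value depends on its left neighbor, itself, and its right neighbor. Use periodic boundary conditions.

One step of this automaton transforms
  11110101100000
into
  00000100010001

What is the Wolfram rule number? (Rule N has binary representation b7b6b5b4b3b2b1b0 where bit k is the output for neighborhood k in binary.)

22

position 1: 111 → 0  (bit 7 = 0)
position 3: 110 → 0  (bit 6 = 0)
position 4: 101 → 0  (bit 5 = 0)
position 9: 100 → 1  (bit 4 = 1)
position 0: 011 → 0  (bit 3 = 0)
position 5: 010 → 1  (bit 2 = 1)
position 13: 001 → 1  (bit 1 = 1)
position 10: 000 → 0  (bit 0 = 0)
bits b7..b0 = 00010110 = 22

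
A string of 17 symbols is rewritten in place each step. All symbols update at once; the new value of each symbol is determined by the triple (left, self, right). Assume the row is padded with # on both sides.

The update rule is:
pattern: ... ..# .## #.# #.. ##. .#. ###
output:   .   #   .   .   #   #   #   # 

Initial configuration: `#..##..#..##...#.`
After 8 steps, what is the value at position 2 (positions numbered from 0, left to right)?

#

###.######.##.##.
###..#####..#..#.
#####.##########.
#####..#########.
#######.########.
#######..#######.
#########.######.
#########..#####.
position 2 holds #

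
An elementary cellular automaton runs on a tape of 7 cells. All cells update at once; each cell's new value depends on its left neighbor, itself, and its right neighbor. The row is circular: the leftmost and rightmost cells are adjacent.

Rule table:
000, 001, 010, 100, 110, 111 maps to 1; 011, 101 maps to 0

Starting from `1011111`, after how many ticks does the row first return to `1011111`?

14

1001111
1110111
1110011
1111101
1111100
0111111
0011111
1101111
1100111
1111011
1111001
1111110
0111110
1011111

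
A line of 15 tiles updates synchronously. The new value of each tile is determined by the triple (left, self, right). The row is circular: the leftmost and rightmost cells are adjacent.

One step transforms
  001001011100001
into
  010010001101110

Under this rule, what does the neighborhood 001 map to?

1

At position 1 the neighborhood is 001; the next row has 1 there.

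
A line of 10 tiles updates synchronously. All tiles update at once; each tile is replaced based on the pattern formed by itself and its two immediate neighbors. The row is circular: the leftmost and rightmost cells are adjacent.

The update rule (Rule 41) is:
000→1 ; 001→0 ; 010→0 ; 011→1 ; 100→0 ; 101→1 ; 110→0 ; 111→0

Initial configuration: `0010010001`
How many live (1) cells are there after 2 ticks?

0000000100
1111110001
count of 1: 7

7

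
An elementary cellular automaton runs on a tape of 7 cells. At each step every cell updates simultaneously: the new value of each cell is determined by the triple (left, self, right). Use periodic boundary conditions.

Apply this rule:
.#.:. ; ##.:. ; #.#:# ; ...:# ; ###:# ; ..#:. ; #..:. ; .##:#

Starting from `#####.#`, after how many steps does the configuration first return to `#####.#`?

####.##
###.###
##.####
#.#####
.######
######.
#####.#

7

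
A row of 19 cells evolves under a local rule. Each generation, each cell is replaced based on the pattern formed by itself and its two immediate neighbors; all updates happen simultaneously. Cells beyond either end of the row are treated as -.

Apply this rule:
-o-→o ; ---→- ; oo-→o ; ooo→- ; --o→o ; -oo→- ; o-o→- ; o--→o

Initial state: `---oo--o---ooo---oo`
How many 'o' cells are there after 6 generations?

--o-ooooo-o--oo-o-o
-oo-----o-ooo-o-o-o
o-oo---oo---o-o-o-o
o--oo-o-oo-oo-o-o-o
ooo-o-o--o--o-o-o-o
--o-o-ooooooo-o-o-o
count of o: 12

12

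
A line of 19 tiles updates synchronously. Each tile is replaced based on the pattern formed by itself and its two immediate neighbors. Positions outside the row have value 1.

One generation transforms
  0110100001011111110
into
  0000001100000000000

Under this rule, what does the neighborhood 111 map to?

At position 12 the neighborhood is 111; the next row has 0 there.

0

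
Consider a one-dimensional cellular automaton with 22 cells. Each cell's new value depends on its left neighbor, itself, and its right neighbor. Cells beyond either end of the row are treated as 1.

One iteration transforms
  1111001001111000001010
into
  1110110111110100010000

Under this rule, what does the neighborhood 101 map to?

0

At position 19 the neighborhood is 101; the next row has 0 there.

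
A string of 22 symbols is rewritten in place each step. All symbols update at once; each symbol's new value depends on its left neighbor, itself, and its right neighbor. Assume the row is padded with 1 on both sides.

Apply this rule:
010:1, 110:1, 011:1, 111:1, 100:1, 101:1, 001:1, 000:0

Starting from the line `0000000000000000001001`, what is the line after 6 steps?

1000000000000000011111
1100000000000000111111
1110000000000001111111
1111000000000011111111
1111100000000111111111
1111110000001111111111

1111110000001111111111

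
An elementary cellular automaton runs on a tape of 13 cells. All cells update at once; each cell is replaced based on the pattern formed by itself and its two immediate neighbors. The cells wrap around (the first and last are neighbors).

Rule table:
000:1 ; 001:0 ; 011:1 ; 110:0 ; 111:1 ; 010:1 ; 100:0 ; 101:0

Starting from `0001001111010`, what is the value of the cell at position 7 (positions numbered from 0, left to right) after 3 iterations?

1101001110010
1001001100010
1001001001010
position 7 holds 0

0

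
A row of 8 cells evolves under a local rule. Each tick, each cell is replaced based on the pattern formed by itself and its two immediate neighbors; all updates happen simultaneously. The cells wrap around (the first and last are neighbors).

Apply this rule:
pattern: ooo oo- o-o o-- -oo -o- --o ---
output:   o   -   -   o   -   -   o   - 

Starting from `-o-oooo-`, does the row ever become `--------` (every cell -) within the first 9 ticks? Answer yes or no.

yes

tick 1: o---oo-o
tick 2: -o-o----
tick 3: o---o---
tick 4: -o-o-o-o
tick 5: --------
all cells are - at tick 5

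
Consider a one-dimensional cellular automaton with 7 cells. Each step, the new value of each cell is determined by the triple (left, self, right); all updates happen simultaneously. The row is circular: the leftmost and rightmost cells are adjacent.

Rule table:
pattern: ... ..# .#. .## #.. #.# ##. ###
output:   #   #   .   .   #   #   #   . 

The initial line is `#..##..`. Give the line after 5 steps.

.##.###
#.##..#
##.###.
.##..##
#.###.#

#.###.#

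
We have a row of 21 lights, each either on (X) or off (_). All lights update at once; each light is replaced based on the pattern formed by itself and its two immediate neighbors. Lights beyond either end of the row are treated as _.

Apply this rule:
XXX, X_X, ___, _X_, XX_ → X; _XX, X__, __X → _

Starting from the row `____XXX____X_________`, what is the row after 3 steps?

XXX__XX_XX_X_XXXXXXXX
_XX___XX_XXXX_XXXXXXX
__X_X__XX_XXXX_XXXXXX

__X_X__XX_XXXX_XXXXXX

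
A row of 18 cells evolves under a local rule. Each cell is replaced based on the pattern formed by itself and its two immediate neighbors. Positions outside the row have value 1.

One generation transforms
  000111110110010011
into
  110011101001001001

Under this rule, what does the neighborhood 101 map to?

At position 8 the neighborhood is 101; the next row has 1 there.

1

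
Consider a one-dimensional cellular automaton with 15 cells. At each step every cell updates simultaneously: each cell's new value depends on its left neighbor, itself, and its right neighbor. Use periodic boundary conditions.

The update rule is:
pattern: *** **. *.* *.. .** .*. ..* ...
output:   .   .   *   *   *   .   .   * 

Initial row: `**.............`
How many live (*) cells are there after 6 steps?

*.************.
.**...........*
**.**********..
*.**.........*.
.**.********..*
**.**.......*..
count of *: 5

5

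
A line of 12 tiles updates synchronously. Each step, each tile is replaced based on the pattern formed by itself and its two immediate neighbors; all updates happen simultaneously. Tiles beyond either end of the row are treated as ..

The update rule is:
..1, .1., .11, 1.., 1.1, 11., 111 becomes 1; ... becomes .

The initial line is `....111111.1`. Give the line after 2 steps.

..1111111111

...111111111
..1111111111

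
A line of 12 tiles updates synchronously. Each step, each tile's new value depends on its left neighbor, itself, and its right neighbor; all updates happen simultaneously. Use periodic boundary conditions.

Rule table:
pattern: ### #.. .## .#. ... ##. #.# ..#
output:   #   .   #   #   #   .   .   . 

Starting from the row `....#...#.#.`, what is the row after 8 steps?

#.#.#.#.#.#.

###.#.#.#.#.
##..#.#.#.#.
#...#.#.#.#.
#.#.#.#.#.#.
#.#.#.#.#.#.  (fixed point — unchanged through step 8)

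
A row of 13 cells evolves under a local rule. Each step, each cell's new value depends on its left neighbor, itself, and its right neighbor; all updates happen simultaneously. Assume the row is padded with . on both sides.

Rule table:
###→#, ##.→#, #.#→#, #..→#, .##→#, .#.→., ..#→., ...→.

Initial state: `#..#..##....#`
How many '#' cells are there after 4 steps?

8

.#..#.###....
..#..#####...
...#.######..
....########.
count of #: 8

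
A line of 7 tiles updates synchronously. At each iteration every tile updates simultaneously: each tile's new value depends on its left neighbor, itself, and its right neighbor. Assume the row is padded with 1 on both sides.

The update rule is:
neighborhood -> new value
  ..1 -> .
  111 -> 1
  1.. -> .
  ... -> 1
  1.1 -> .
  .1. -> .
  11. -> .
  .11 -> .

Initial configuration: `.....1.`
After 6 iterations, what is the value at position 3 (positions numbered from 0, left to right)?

.111...
..1..1.
.......
.11111.
..111..
...1...
position 3 holds 1

1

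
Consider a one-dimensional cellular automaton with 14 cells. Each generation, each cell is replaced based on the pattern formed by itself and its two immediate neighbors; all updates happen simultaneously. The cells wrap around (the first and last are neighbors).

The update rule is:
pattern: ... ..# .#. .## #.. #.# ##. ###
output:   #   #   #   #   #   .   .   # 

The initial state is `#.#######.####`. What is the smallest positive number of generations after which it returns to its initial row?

..######..####
#######.#####.
######..####..
#####.#####.##
####..####..##
###.#####.####
##..####..####
#.#####.######
..####..######
#####.#######.
####..######..
###.#######.##
##..######..##
#.#######.####

14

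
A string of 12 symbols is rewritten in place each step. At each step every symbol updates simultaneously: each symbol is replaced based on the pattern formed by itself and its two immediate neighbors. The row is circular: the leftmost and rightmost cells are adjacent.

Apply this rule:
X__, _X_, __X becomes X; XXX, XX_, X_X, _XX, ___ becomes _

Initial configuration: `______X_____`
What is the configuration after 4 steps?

__X_______X_

_____XXX____
____X___X___
___XXX_XXX__
__X_______X_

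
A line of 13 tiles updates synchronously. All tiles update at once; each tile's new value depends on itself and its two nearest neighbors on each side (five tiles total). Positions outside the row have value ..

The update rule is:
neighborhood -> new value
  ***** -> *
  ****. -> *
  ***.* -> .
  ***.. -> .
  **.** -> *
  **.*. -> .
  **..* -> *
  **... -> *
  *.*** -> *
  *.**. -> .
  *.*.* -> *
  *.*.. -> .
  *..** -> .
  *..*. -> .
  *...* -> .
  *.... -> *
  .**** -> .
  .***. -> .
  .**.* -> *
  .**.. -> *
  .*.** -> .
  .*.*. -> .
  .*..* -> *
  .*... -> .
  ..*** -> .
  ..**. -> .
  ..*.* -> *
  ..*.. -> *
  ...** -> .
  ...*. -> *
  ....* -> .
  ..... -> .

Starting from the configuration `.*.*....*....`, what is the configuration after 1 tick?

**...*.**.*..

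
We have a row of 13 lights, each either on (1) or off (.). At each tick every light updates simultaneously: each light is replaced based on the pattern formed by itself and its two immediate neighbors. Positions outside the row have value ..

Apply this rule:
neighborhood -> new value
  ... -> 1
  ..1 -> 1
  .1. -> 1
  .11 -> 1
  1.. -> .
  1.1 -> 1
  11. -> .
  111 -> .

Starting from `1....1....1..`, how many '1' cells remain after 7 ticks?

7

1.1111.1111.1
111...11...11
1...111..111.
1.111...11...
111...111..11
1...111...11.
1.111...111..
count of 1: 7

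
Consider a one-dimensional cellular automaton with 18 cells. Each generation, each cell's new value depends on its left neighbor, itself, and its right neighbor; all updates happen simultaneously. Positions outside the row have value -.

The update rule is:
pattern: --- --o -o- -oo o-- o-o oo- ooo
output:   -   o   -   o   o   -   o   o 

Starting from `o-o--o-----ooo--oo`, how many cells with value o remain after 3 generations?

15

generation 1: ---oo-o---oooooooo
generation 2: --ooo--o-ooooooooo
generation 3: -oooooo--ooooooooo
count of o: 15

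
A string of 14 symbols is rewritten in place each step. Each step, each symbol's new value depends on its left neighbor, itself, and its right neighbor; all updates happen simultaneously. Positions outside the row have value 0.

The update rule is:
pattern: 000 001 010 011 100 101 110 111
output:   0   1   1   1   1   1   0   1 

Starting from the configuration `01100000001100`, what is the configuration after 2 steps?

step 1: 11010000011010
step 2: 10111000110111

10111000110111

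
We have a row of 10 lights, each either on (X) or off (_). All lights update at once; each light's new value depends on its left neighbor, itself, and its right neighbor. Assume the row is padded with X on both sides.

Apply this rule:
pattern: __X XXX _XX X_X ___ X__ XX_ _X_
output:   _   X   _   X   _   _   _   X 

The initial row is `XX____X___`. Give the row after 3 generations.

X_____X___
______X___
______X___

______X___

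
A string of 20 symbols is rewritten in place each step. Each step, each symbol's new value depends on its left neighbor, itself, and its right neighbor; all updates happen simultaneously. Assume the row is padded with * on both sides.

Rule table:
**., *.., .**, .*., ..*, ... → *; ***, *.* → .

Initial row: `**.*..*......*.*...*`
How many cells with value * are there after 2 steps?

4

.*.***********.*****
.*.*.........*.*....
count of *: 4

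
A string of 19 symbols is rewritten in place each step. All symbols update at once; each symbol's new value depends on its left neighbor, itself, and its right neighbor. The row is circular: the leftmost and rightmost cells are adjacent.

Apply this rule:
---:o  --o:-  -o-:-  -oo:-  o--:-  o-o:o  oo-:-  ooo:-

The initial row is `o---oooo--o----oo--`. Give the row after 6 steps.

--o---------oo-----
o---ooooooo----oooo
--o---------oo-----  (repeats step 1; period 2)
step 6: o---ooooooo----oooo

o---ooooooo----oooo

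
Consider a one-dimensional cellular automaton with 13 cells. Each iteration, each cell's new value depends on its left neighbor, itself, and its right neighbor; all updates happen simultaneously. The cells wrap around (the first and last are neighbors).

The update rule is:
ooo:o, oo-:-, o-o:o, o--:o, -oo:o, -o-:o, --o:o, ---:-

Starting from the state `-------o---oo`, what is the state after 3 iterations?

o-----ooo-oo-
oo---ooo-oo-o
o-o-ooo-oo-oo

o-o-ooo-oo-oo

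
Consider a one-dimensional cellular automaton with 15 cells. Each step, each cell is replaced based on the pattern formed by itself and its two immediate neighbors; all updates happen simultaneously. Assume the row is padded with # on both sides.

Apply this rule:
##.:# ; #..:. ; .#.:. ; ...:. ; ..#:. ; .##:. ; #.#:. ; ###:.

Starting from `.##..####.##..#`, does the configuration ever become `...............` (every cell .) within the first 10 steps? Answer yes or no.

yes

..#.....#..#...
...............
all cells are . at step 2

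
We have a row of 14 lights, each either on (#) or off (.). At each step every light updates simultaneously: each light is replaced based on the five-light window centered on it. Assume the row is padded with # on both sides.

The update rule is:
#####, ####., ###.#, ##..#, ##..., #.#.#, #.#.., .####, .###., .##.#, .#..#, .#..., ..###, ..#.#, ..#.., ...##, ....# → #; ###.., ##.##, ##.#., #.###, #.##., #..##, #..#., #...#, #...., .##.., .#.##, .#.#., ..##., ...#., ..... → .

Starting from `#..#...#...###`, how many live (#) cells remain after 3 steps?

step 1: .#.##..##.####
step 2: .#...#..#..###
step 3: .##..##.##.###
count of #: 9

9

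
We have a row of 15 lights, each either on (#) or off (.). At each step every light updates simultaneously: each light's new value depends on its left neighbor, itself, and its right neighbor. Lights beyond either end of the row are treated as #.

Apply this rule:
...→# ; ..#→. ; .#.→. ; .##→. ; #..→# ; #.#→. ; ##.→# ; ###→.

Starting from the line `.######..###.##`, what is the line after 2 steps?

......##...#...
#####..###..##.

#####..###..##.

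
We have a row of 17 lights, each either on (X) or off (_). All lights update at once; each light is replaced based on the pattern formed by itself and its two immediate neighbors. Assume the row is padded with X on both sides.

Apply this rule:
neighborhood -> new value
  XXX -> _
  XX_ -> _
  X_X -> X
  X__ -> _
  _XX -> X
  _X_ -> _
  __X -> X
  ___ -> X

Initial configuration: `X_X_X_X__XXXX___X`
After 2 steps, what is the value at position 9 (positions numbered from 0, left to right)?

_

step 1: _X_X_X__XX____XXX
step 2: X_X_X__XX__XXXX__
position 9 holds _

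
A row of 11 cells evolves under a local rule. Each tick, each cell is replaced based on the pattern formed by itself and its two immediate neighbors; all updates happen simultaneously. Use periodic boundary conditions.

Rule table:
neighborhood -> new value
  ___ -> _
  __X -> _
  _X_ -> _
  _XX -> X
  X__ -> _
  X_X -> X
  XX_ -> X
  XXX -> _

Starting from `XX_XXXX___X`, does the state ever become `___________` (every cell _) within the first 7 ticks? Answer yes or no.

_XXX__X___X
XX_X_______
XXX________
X_X________
_X_________
___________
all cells are _ at tick 6

yes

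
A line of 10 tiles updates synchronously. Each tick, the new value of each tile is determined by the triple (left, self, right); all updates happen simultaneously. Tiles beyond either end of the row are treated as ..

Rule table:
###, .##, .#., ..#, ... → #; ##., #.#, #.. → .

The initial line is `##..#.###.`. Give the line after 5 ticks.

#.#.#..##.

tick 1: #..##.##..
tick 2: #.##..#..#
tick 3: #.#..##.##
tick 4: #.#.##..#.
tick 5: #.#.#..##.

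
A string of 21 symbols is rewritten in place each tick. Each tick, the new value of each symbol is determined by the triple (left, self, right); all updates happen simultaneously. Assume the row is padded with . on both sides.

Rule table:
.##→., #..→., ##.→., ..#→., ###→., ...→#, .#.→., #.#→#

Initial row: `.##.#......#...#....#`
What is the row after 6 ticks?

tick 1: ...#..####...#...##..
tick 2: ##.........#...#....#
tick 3: ...#######...#...##..
tick 4: ##.........#...#....#  (repeats tick 2; period 2)
tick 6: ##.........#...#....#

##.........#...#....#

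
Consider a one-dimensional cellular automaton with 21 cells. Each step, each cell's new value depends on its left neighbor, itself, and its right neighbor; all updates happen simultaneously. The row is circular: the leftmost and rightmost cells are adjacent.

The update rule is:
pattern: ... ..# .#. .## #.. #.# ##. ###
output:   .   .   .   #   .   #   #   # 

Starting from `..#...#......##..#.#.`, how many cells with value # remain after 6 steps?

.............##...#..
.............##......
.............##......  (fixed point — unchanged through step 6)
count of #: 2

2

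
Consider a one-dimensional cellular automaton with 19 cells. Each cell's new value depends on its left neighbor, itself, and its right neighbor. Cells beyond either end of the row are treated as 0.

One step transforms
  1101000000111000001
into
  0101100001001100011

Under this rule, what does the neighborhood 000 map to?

0

At position 5 the neighborhood is 000; the next row has 0 there.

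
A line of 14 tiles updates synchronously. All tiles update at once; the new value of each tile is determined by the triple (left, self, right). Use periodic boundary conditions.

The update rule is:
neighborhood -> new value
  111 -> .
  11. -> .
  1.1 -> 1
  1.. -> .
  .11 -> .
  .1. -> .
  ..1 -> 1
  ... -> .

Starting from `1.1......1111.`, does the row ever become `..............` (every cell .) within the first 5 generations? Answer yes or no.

no

.1......1....1
1......1....1.
......1....1.1
.....1....1.1.
....1....1.1..
generation 5 is ....1....1.1.., still not uniform .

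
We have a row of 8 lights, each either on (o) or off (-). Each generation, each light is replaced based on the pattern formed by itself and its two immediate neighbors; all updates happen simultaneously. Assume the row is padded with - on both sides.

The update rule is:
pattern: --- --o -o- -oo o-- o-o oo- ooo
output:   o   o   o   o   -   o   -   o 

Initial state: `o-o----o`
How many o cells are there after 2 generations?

6

ooo-oooo
oo-oooo-
count of o: 6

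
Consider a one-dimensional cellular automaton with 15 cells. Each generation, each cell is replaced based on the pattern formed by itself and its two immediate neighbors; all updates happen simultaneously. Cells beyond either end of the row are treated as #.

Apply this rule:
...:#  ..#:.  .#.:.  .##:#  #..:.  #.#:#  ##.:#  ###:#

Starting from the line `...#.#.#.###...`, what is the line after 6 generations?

.#..#.#.####.#.
#....#.######.#
#.##..#########
####..#########
####..#########  (fixed point — unchanged through generation 6)

####..#########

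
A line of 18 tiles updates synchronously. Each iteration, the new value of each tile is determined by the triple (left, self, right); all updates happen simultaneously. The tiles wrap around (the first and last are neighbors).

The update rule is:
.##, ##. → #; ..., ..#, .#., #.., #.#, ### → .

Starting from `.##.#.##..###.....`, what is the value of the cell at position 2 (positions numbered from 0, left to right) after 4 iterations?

#

.##...##..#.#.....
.##...##..........
.##...##..........  (fixed point — unchanged through iteration 4)
position 2 holds #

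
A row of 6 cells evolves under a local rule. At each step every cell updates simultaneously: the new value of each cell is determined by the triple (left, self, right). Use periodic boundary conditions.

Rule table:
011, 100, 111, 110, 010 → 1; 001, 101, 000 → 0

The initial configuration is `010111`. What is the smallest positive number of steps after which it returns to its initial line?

1

010111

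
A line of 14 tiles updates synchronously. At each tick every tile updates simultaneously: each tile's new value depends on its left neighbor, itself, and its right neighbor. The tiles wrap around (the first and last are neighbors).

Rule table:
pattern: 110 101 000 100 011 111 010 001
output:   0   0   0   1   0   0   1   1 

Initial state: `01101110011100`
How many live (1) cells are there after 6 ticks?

8

10000001100010
11000010010110
00100111110000
01111000001000
10000100011100
11001110100011
count of 1: 8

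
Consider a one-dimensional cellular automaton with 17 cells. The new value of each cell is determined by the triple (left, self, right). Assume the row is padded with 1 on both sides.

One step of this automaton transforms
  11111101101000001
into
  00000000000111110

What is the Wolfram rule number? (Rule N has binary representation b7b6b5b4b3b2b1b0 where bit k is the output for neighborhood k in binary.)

19

position 0: 111 → 0  (bit 7 = 0)
position 5: 110 → 0  (bit 6 = 0)
position 6: 101 → 0  (bit 5 = 0)
position 11: 100 → 1  (bit 4 = 1)
position 7: 011 → 0  (bit 3 = 0)
position 10: 010 → 0  (bit 2 = 0)
position 15: 001 → 1  (bit 1 = 1)
position 12: 000 → 1  (bit 0 = 1)
bits b7..b0 = 00010011 = 19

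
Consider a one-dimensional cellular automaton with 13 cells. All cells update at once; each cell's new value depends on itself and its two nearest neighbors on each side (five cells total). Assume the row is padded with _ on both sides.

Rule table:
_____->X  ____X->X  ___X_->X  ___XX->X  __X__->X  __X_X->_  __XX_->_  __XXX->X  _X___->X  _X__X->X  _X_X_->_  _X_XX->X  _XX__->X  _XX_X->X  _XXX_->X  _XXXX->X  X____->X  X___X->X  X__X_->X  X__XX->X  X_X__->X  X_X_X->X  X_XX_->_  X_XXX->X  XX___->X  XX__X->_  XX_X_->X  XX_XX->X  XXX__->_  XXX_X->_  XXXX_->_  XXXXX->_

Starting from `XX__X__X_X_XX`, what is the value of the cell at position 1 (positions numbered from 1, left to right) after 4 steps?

step 1: _X_XXXX__XX_X
step 2: X_XXX___X_XXX
step 3: _XXX_XXX_XXX_
step 4: XXX_XXX_XXX_X
position 1 holds X

X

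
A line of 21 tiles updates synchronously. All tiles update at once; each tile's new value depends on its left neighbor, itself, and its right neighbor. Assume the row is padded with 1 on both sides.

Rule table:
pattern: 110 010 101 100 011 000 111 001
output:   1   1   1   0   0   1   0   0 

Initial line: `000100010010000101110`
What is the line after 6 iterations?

010101010010110110011
111111110011011010000
000000010001101110110
011111010100110011011
100001111100010001100
101100000101010100100

101100000101010100100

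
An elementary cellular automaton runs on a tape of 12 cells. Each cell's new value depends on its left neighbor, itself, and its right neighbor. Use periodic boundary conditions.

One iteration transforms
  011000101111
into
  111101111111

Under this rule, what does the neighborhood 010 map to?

At position 6 the neighborhood is 010; the next row has 1 there.

1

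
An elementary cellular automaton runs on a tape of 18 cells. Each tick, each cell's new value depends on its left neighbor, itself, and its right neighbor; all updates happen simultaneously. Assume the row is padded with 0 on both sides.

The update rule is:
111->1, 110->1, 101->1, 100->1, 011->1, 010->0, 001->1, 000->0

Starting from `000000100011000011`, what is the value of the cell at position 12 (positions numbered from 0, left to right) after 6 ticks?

000001010111100111
000010101111111111
000101011111111111
001010111111111111
010101111111111111
101011111111111111
position 12 holds 1

1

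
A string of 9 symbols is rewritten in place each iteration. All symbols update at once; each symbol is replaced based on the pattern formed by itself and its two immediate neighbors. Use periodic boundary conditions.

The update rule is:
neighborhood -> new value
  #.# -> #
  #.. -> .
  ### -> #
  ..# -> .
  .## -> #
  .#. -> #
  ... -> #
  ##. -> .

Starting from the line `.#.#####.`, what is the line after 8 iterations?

.######..
.#####..#
#####...#
####..#.#
###...###
##..#.###
#...#####
..#.#####

..#.#####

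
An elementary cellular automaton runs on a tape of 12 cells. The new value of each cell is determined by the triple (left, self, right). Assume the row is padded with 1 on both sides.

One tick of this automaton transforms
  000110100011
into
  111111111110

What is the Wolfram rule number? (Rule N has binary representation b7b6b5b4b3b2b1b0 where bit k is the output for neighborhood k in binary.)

127

position 11: 111 → 0  (bit 7 = 0)
position 4: 110 → 1  (bit 6 = 1)
position 5: 101 → 1  (bit 5 = 1)
position 0: 100 → 1  (bit 4 = 1)
position 3: 011 → 1  (bit 3 = 1)
position 6: 010 → 1  (bit 2 = 1)
position 2: 001 → 1  (bit 1 = 1)
position 1: 000 → 1  (bit 0 = 1)
bits b7..b0 = 01111111 = 127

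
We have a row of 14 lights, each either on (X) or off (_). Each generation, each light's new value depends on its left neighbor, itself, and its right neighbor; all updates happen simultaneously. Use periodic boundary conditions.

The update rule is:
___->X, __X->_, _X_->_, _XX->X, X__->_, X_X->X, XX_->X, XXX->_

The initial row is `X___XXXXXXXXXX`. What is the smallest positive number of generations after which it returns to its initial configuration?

X_X_X_________
_X_X__XXXXXXX_
__X___X_____X_
X___X___XXX___
__X___X_X_X_X_
X___X__X_X_X__
__X_____X_X___
X___XXX__X__XX
X_X_X_X_____X_
_X_X_X__XXX__X
X_X_X___X_X___
_X_X__X__X__X_
__X___________
X___XXXXXXXXXX

14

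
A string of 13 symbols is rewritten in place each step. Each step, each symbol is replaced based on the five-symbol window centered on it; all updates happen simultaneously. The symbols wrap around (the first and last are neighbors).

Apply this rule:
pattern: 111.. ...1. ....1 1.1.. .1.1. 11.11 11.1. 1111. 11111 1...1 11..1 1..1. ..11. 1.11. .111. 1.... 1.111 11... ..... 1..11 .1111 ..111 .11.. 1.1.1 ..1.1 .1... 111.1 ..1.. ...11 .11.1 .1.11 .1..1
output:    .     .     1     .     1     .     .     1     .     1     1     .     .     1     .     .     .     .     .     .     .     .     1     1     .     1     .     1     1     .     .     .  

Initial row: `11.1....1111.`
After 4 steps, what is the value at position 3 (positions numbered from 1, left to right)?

1

1...1.11..1..
111...111.1..
....11.......
..11.1.......
position 3 holds 1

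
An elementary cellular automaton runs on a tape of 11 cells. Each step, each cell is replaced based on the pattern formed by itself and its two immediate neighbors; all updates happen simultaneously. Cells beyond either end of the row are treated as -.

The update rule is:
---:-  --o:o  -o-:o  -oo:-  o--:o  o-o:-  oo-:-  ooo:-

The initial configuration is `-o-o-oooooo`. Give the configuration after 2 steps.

---oo------

oo-o-------
---oo------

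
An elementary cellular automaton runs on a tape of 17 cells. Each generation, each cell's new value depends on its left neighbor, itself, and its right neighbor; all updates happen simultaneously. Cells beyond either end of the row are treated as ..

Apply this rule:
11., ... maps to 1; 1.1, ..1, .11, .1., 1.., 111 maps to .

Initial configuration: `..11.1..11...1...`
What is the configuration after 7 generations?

.....1.1......1.1

generation 1: 1..1.....1.1...11
generation 2: .....111.....1..1
generation 3: 1111...1.111.....
generation 4: ...1.1.....1.1111
generation 5: 11.....111......1
generation 6: .1.111...1.1111..
generation 7: .....1.1......1.1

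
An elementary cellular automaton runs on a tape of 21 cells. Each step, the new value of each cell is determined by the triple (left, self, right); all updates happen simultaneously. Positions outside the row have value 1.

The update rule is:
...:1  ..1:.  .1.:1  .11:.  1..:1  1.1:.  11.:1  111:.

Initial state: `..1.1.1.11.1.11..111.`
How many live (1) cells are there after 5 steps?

9

1.1.1.1..1.1..11...1.
1.1.1.11.1.11..111.1.
1.1.1..1.1..11...1.1.
1.1.11.1.11..111.1.1.
1.1..1.1..11...1.1.1.
count of 1: 9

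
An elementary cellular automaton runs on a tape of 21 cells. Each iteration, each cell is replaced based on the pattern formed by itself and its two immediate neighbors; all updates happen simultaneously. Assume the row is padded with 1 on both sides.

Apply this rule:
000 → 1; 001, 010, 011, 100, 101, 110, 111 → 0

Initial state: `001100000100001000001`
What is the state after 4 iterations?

011100000100001000000

000001110001100011100
011100000100001000000
000001110001100011110
011100000100001000000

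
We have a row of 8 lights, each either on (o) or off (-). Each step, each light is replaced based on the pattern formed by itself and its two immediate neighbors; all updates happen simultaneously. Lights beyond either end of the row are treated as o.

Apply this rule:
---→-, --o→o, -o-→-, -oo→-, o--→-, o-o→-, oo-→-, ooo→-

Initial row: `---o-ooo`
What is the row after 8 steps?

-o--o--o

--o-----
-o-----o
------o-
-----o--
----o--o
---o--o-
--o--o--
-o--o--o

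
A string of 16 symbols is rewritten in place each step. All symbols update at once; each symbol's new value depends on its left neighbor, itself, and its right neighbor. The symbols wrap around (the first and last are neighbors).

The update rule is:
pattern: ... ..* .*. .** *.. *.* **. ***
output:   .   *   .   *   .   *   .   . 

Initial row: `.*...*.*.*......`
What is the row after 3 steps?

..*.*.*.......*.

*...*.*.*.......
...*.*.*.......*
..*.*.*.......*.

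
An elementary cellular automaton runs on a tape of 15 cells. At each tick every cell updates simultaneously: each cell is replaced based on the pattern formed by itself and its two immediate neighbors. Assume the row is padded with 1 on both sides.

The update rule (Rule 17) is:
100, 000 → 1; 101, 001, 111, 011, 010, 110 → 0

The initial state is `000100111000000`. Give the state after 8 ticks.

001110000000000

tick 1: 110010000111110
tick 2: 001001110000000
tick 3: 100100001111110
tick 4: 010011100000000
tick 5: 001000011111110
tick 6: 100111000000000
tick 7: 010000111111110
tick 8: 001110000000000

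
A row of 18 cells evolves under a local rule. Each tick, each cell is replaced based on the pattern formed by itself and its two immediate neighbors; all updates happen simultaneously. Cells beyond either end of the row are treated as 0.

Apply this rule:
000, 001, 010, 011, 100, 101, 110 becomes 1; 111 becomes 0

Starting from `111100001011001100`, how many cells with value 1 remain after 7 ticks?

100111111111111111
111100000000000001
100111111111111111  (repeats tick 1; period 2)
tick 7: 100111111111111111
count of 1: 16

16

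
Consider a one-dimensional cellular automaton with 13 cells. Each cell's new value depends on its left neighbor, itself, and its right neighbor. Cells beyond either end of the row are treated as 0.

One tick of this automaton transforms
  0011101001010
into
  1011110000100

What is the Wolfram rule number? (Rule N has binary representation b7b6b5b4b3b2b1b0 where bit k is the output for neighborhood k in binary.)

233

position 3: 111 → 1  (bit 7 = 1)
position 4: 110 → 1  (bit 6 = 1)
position 5: 101 → 1  (bit 5 = 1)
position 7: 100 → 0  (bit 4 = 0)
position 2: 011 → 1  (bit 3 = 1)
position 6: 010 → 0  (bit 2 = 0)
position 1: 001 → 0  (bit 1 = 0)
position 0: 000 → 1  (bit 0 = 1)
bits b7..b0 = 11101001 = 233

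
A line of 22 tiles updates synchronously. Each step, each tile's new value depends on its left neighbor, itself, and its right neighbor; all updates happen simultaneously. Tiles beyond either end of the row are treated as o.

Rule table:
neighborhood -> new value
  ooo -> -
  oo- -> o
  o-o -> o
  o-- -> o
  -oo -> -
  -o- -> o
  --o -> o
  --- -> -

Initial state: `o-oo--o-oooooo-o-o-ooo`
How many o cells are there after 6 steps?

oo-ooooo-----oooooo---
-oo----oo---o-----oo-o
o-oo--o-oo-ooo---o-oo-
oo-ooooo-oo--oo-ooo-oo
-oo----oo-ooo-oo--oo--
o-oo--o-oo--oo-ooo-ooo
count of o: 14

14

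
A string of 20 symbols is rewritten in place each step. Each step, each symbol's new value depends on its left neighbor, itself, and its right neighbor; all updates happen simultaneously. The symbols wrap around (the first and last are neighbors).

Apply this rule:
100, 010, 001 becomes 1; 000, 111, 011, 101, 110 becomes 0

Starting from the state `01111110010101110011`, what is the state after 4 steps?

step 1: 00000001110100001100
step 2: 00000010000110010010
step 3: 00000111001001111111
step 4: 10001000111110000000

10001000111110000000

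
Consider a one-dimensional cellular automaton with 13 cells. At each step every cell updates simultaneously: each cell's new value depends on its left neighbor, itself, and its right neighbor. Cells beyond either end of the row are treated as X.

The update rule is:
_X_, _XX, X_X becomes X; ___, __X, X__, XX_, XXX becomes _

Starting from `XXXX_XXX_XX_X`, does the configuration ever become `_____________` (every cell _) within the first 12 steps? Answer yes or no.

no

____XX__XX_XX
____X___X_XX_
____X___XXX_X
____X___X__XX
____X___X__X_
____X___X__XX  (repeats step 4; period 2)
step 12: ____X___X__XX
step 12 is ____X___X__XX, still not uniform _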